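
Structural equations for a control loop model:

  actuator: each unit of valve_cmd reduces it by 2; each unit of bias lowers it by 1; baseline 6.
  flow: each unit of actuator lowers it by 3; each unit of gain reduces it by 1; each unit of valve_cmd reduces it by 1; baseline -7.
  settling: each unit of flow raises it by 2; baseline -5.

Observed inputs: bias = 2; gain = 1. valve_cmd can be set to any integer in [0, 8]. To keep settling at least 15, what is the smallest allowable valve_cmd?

Substituting into the actuator equation gives actuator = -2*valve_cmd + 4.
This gives flow = 5*valve_cmd - 20.
So settling = 10*valve_cmd - 45.
Require 10*valve_cmd - 45 ≥ 15, so valve_cmd ≥ 6.
The smallest integer in [0, 8] satisfying this is 6.

valve_cmd = 6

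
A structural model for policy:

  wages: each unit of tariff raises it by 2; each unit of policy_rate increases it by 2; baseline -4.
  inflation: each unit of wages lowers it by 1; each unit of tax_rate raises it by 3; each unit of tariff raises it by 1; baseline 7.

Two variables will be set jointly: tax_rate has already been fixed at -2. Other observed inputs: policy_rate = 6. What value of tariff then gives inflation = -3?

tariff = -4

With tax_rate held at -2:
Substituting into the wages equation gives wages = 2*tariff + 8.
Substituting into the inflation equation gives inflation = -tariff - 7.
Solve -tariff - 7 = -3: tariff = (-3 + 7) / -1 = -4.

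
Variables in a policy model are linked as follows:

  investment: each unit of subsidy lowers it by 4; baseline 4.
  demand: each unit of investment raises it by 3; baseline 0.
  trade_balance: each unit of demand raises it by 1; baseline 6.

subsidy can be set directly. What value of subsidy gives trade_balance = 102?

subsidy = -7

Substituting into the demand equation gives demand = -12*subsidy + 12.
So trade_balance = -12*subsidy + 18.
Solve -12*subsidy + 18 = 102: subsidy = (102 - 18) / -12 = -7.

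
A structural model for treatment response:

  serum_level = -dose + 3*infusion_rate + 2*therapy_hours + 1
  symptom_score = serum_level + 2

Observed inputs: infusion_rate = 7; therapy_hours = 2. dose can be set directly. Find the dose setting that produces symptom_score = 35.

Substituting into the serum_level equation gives serum_level = -dose + 26.
Substituting into the symptom_score equation gives symptom_score = -dose + 28.
Solve -dose + 28 = 35: dose = (35 - 28) / -1 = -7.

dose = -7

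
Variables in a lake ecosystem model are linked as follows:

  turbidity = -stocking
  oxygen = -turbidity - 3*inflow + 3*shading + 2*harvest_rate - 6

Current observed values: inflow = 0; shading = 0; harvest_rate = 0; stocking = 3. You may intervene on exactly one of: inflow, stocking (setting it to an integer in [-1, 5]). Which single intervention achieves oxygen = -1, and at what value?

set stocking = 5

Intervening on inflow: oxygen = -3*inflow - 3. Reaching -1 requires inflow = -2/3, not an integer.
Intervening on stocking: with other inputs at their observed values, oxygen = stocking - 6. Solving for -1 gives stocking = 5, within [-1, 5].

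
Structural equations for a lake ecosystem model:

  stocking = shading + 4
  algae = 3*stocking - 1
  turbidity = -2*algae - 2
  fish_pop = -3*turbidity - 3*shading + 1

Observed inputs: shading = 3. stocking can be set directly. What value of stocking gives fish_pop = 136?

stocking = 8

Intervening on stocking fixes its value directly, overriding its dependence on shading.
Substituting into the turbidity equation gives turbidity = -6*stocking.
Substituting into the fish_pop equation gives fish_pop = 18*stocking - 8.
Solve 18*stocking - 8 = 136: stocking = (136 + 8) / 18 = 8.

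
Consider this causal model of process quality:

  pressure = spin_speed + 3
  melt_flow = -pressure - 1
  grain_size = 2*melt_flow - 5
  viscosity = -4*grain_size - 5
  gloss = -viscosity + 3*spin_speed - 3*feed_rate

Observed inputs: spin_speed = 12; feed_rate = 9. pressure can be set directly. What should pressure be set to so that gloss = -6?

Intervening on pressure fixes its value directly, overriding its dependence on spin_speed.
Substituting into the grain_size equation gives grain_size = -2*pressure - 7.
Substituting into the viscosity equation gives viscosity = 8*pressure + 23.
So gloss = -8*pressure - 14.
Solve -8*pressure - 14 = -6: pressure = (-6 + 14) / -8 = -1.

pressure = -1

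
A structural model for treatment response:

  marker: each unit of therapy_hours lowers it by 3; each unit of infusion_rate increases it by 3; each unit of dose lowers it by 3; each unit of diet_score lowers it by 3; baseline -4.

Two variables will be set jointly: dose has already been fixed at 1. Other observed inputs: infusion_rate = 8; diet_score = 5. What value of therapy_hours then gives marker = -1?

therapy_hours = 1

With dose held at 1:
Substituting into the marker equation gives marker = -3*therapy_hours + 2.
Solve -3*therapy_hours + 2 = -1: therapy_hours = (-1 - 2) / -3 = 1.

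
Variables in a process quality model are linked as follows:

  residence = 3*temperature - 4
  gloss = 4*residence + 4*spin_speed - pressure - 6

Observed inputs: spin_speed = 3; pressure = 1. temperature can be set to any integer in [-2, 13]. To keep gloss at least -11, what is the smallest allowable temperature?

Substituting into the gloss equation gives gloss = 12*temperature - 11.
Require 12*temperature - 11 ≥ -11, so temperature ≥ 0.
The smallest integer in [-2, 13] satisfying this is 0.

temperature = 0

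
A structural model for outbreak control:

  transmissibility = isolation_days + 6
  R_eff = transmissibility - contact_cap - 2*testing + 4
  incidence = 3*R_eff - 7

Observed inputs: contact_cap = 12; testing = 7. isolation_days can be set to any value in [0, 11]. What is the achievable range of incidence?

Substituting into the R_eff equation gives R_eff = isolation_days - 16.
Substituting into the incidence equation gives incidence = 3*isolation_days - 55.
Linear in isolation_days, so extremes are at the endpoints: isolation_days = 0 gives incidence = -55; isolation_days = 11 gives incidence = -22.

-55 to -22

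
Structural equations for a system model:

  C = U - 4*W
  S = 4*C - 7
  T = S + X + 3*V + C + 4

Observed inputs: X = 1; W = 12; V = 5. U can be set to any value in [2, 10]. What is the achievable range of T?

-217 to -177

Substituting into the C equation gives C = U - 48.
Substituting into the S equation gives S = 4*U - 199.
So T = 5*U - 227.
Linear in U, so extremes are at the endpoints: U = 2 gives T = -217; U = 10 gives T = -177.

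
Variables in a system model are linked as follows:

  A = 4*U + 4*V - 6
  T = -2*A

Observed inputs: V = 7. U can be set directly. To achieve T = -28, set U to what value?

U = -2

Substituting into the A equation gives A = 4*U + 22.
So T = -8*U - 44.
Solve -8*U - 44 = -28: U = (-28 + 44) / -8 = -2.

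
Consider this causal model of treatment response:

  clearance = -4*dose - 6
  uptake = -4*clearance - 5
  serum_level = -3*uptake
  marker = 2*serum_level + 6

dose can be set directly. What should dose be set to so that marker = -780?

dose = 7

Substituting into the uptake equation gives uptake = 16*dose + 19.
Substituting into the serum_level equation gives serum_level = -48*dose - 57.
So marker = -96*dose - 108.
Solve -96*dose - 108 = -780: dose = (-780 + 108) / -96 = 7.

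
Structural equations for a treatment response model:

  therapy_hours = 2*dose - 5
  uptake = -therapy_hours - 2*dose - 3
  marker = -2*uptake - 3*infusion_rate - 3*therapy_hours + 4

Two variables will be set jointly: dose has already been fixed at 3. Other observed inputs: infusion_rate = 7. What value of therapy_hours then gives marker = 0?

With dose held at 3:
Intervening on therapy_hours fixes its value directly, overriding its dependence on dose.
Substituting into the uptake equation gives uptake = -therapy_hours - 9.
marker becomes -therapy_hours + 1.
Solve -therapy_hours + 1 = 0: therapy_hours = (0 - 1) / -1 = 1.

therapy_hours = 1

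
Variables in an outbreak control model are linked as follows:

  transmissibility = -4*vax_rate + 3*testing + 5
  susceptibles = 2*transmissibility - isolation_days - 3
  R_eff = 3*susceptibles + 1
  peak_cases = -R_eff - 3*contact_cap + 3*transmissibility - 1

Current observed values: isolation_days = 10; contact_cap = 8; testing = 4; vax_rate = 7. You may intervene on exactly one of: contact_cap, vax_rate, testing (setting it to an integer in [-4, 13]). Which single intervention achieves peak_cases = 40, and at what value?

set contact_cap = 10

Intervening on contact_cap: with other inputs at their observed values, peak_cases = -3*contact_cap + 70. Solving for 40 gives contact_cap = 10, within [-4, 13].
Intervening on vax_rate: peak_cases = 12*vax_rate - 38. Reaching 40 requires vax_rate = 13/2, not an integer.
Intervening on testing: peak_cases = -9*testing + 82. Reaching 40 requires testing = 14/3, not an integer.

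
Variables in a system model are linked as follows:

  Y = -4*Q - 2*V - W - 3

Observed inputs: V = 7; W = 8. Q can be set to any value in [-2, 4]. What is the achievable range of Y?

Substituting into the Y equation gives Y = -4*Q - 25.
Linear in Q, so extremes are at the endpoints: Q = -2 gives Y = -17; Q = 4 gives Y = -41.

-41 to -17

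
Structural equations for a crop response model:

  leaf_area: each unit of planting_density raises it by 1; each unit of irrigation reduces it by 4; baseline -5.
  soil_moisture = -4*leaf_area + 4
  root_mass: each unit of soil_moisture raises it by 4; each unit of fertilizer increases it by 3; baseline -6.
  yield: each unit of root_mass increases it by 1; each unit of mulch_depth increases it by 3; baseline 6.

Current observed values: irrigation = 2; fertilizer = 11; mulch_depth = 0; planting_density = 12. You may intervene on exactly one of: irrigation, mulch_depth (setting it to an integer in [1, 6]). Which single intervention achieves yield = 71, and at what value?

Intervening on irrigation: yield = 64*irrigation - 63. Reaching 71 requires irrigation = 67/32, not an integer.
Intervening on mulch_depth: with other inputs at their observed values, yield = 3*mulch_depth + 65. Solving for 71 gives mulch_depth = 2, within [1, 6].

set mulch_depth = 2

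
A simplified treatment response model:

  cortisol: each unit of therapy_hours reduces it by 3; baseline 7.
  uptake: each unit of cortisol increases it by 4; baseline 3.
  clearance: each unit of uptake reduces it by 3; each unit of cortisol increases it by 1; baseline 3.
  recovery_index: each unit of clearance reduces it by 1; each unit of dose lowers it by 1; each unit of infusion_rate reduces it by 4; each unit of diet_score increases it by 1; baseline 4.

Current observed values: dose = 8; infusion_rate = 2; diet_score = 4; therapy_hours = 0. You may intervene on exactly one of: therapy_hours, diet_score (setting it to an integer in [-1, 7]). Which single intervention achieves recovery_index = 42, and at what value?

Intervening on therapy_hours: with other inputs at their observed values, recovery_index = -33*therapy_hours + 75. Solving for 42 gives therapy_hours = 1, within [-1, 7].
Intervening on diet_score: recovery_index = diet_score + 71. Reaching 42 requires diet_score = -29, outside [-1, 7].

set therapy_hours = 1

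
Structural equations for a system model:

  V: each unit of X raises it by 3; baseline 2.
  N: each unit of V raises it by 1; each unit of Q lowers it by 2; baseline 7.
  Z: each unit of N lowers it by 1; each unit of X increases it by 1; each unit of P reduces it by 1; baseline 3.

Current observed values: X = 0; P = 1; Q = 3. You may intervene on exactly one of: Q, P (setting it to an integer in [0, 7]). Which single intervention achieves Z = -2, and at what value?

Intervening on Q: Z = 2*Q - 7. Reaching -2 requires Q = 5/2, not an integer.
Intervening on P: with other inputs at their observed values, Z = -P. Solving for -2 gives P = 2, within [0, 7].

set P = 2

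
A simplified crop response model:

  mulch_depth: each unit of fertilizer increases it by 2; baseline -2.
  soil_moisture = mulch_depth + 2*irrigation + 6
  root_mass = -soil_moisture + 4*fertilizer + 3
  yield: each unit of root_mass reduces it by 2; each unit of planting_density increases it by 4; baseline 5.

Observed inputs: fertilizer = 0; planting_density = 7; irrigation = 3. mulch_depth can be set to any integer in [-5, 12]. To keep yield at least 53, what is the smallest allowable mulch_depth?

mulch_depth = 1

Intervening on mulch_depth fixes its value directly, overriding its dependence on fertilizer.
Substituting into the soil_moisture equation gives soil_moisture = mulch_depth + 12.
Substituting into the root_mass equation gives root_mass = -mulch_depth - 9.
yield becomes 2*mulch_depth + 51.
Require 2*mulch_depth + 51 ≥ 53, so mulch_depth ≥ 1.
The smallest integer in [-5, 12] satisfying this is 1.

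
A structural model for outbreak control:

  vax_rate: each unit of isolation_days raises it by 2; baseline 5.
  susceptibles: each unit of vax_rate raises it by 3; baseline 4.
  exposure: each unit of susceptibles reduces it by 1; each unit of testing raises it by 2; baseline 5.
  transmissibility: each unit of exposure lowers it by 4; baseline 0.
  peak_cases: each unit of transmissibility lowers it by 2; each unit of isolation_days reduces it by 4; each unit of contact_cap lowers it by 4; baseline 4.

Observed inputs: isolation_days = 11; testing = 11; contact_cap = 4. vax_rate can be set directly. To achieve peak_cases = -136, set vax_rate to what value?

Intervening on vax_rate fixes its value directly, overriding its dependence on isolation_days.
Substituting into the exposure equation gives exposure = -3*vax_rate + 23.
This gives transmissibility = 12*vax_rate - 92.
So peak_cases = -24*vax_rate + 128.
Solve -24*vax_rate + 128 = -136: vax_rate = (-136 - 128) / -24 = 11.

vax_rate = 11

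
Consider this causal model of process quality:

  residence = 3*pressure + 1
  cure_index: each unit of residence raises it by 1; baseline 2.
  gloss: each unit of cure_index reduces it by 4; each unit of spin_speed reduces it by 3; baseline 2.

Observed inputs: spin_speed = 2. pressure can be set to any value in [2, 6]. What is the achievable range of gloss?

Substituting into the cure_index equation gives cure_index = 3*pressure + 3.
This gives gloss = -12*pressure - 16.
Linear in pressure, so extremes are at the endpoints: pressure = 2 gives gloss = -40; pressure = 6 gives gloss = -88.

-88 to -40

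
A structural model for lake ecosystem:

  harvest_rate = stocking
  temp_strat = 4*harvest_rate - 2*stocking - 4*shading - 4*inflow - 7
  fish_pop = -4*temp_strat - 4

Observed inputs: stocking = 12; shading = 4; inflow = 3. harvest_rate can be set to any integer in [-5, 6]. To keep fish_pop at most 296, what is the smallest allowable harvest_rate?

harvest_rate = -4

Intervening on harvest_rate fixes its value directly, overriding its dependence on stocking.
Substituting into the temp_strat equation gives temp_strat = 4*harvest_rate - 59.
Substituting into the fish_pop equation gives fish_pop = -16*harvest_rate + 232.
Require -16*harvest_rate + 232 ≤ 296, so harvest_rate ≥ -4.
The smallest integer in [-5, 6] satisfying this is -4.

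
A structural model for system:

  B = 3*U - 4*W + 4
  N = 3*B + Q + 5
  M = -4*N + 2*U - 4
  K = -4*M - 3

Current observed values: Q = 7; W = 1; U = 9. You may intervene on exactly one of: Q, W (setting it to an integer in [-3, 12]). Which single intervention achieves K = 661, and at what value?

Intervening on Q: K = 16*Q + 1317. Reaching 661 requires Q = -41, outside [-3, 12].
Intervening on W: with other inputs at their observed values, K = -192*W + 1621. Solving for 661 gives W = 5, within [-3, 12].

set W = 5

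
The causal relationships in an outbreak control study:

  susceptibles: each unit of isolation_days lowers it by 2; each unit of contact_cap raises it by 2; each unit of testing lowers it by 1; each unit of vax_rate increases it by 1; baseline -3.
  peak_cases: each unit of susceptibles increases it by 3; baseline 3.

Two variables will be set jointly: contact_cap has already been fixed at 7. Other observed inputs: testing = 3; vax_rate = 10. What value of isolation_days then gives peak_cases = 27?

With contact_cap held at 7:
Substituting into the susceptibles equation gives susceptibles = -2*isolation_days + 18.
peak_cases becomes -6*isolation_days + 57.
Solve -6*isolation_days + 57 = 27: isolation_days = (27 - 57) / -6 = 5.

isolation_days = 5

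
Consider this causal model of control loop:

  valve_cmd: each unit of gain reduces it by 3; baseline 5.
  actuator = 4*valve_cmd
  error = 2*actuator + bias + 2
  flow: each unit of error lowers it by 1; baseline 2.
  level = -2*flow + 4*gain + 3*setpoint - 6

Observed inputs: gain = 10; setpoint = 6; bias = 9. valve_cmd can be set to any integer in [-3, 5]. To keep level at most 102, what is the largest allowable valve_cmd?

valve_cmd = 2

Intervening on valve_cmd fixes its value directly, overriding its dependence on gain.
Substituting into the error equation gives error = 8*valve_cmd + 11.
flow becomes -8*valve_cmd - 9.
So level = 16*valve_cmd + 70.
Require 16*valve_cmd + 70 ≤ 102, so valve_cmd ≤ 2.
The largest integer in [-3, 5] satisfying this is 2.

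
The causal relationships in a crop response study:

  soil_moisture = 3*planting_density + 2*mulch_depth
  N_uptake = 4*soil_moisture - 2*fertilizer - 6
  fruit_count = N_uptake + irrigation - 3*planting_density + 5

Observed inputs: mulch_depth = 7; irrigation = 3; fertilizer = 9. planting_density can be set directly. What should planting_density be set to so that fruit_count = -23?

Substituting into the soil_moisture equation gives soil_moisture = 3*planting_density + 14.
This gives N_uptake = 12*planting_density + 32.
So fruit_count = 9*planting_density + 40.
Solve 9*planting_density + 40 = -23: planting_density = (-23 - 40) / 9 = -7.

planting_density = -7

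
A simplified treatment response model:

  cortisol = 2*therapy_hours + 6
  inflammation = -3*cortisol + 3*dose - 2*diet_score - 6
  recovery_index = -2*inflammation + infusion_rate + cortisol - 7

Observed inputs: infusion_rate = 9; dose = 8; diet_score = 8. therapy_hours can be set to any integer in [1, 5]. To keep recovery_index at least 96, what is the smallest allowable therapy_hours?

Substituting into the inflammation equation gives inflammation = -6*therapy_hours - 16.
Substituting into the recovery_index equation gives recovery_index = 14*therapy_hours + 40.
Require 14*therapy_hours + 40 ≥ 96, so therapy_hours ≥ 4.
The smallest integer in [1, 5] satisfying this is 4.

therapy_hours = 4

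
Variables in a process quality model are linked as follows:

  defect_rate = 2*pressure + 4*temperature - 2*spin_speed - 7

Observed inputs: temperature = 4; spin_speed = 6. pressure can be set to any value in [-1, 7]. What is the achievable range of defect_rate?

-5 to 11

Substituting into the defect_rate equation gives defect_rate = 2*pressure - 3.
Linear in pressure, so extremes are at the endpoints: pressure = -1 gives defect_rate = -5; pressure = 7 gives defect_rate = 11.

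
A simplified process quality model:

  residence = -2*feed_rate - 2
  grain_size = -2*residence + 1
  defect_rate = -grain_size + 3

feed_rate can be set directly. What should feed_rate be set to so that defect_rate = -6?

feed_rate = 1

Substituting into the grain_size equation gives grain_size = 4*feed_rate + 5.
Substituting into the defect_rate equation gives defect_rate = -4*feed_rate - 2.
Solve -4*feed_rate - 2 = -6: feed_rate = (-6 + 2) / -4 = 1.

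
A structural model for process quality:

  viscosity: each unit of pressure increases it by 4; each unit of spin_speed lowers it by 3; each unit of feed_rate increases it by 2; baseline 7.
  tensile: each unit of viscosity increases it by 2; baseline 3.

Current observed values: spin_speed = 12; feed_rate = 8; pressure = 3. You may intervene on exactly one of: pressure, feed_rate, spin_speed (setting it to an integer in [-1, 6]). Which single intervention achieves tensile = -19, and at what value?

Intervening on pressure: tensile = 8*pressure - 23. Reaching -19 requires pressure = 1/2, not an integer.
Intervening on feed_rate: with other inputs at their observed values, tensile = 4*feed_rate - 31. Solving for -19 gives feed_rate = 3, within [-1, 6].
Intervening on spin_speed: tensile = -6*spin_speed + 73. Reaching -19 requires spin_speed = 46/3, not an integer.

set feed_rate = 3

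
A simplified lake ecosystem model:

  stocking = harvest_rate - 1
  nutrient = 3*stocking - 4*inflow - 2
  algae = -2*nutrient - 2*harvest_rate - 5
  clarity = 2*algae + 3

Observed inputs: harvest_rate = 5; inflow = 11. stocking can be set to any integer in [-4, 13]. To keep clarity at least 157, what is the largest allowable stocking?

Intervening on stocking fixes its value directly, overriding its dependence on harvest_rate.
Substituting into the nutrient equation gives nutrient = 3*stocking - 46.
So algae = -6*stocking + 77.
So clarity = -12*stocking + 157.
Require -12*stocking + 157 ≥ 157, so stocking ≤ 0.
The largest integer in [-4, 13] satisfying this is 0.

stocking = 0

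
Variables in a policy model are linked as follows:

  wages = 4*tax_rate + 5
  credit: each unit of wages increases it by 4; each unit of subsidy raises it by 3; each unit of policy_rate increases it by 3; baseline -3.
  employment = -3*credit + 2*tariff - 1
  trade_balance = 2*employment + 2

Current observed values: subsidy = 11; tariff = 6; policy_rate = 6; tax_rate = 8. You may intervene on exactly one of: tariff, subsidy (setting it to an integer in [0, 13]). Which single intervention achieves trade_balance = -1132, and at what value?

Intervening on tariff: with other inputs at their observed values, trade_balance = 4*tariff - 1176. Solving for -1132 gives tariff = 11, within [0, 13].
Intervening on subsidy: trade_balance = -18*subsidy - 954. Reaching -1132 requires subsidy = 89/9, not an integer.

set tariff = 11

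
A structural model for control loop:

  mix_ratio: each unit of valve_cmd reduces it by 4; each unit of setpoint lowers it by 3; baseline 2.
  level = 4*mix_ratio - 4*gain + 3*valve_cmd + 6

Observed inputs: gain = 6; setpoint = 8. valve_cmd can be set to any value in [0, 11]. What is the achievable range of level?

Substituting into the mix_ratio equation gives mix_ratio = -4*valve_cmd - 22.
Substituting into the level equation gives level = -13*valve_cmd - 106.
Linear in valve_cmd, so extremes are at the endpoints: valve_cmd = 0 gives level = -106; valve_cmd = 11 gives level = -249.

-249 to -106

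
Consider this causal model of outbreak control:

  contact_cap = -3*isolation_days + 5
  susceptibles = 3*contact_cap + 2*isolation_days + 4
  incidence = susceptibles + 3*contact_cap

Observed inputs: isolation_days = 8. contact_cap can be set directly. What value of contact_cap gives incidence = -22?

Intervening on contact_cap fixes its value directly, overriding its dependence on isolation_days.
Substituting into the susceptibles equation gives susceptibles = 3*contact_cap + 20.
Substituting into the incidence equation gives incidence = 6*contact_cap + 20.
Solve 6*contact_cap + 20 = -22: contact_cap = (-22 - 20) / 6 = -7.

contact_cap = -7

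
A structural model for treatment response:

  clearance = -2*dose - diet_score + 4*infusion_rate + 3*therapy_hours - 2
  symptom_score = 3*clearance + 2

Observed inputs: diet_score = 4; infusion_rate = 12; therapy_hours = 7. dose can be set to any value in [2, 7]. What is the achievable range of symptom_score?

149 to 179

Substituting into the clearance equation gives clearance = -2*dose + 63.
Substituting into the symptom_score equation gives symptom_score = -6*dose + 191.
Linear in dose, so extremes are at the endpoints: dose = 2 gives symptom_score = 179; dose = 7 gives symptom_score = 149.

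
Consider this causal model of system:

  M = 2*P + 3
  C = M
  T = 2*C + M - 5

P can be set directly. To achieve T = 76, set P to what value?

P = 12

Substituting into the C equation gives C = 2*P + 3.
So T = 6*P + 4.
Solve 6*P + 4 = 76: P = (76 - 4) / 6 = 12.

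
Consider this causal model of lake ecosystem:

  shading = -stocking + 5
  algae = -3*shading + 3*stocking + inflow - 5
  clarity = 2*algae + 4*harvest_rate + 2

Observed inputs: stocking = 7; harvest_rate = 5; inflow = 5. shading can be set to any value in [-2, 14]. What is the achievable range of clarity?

-20 to 76

Intervening on shading fixes its value directly, overriding its dependence on stocking.
Substituting into the algae equation gives algae = -3*shading + 21.
Substituting into the clarity equation gives clarity = -6*shading + 64.
Linear in shading, so extremes are at the endpoints: shading = -2 gives clarity = 76; shading = 14 gives clarity = -20.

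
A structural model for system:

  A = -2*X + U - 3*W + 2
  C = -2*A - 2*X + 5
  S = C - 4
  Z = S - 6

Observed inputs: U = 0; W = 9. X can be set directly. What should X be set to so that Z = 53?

X = 4

Substituting into the A equation gives A = -2*X - 25.
So C = 2*X + 55.
Substituting into the S equation gives S = 2*X + 51.
Substituting into the Z equation gives Z = 2*X + 45.
Solve 2*X + 45 = 53: X = (53 - 45) / 2 = 4.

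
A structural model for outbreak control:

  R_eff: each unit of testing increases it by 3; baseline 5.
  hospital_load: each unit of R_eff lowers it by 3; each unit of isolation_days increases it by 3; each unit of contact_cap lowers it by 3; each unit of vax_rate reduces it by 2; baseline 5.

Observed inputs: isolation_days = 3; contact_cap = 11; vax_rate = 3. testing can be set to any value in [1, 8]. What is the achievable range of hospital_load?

-112 to -49

Substituting into the hospital_load equation gives hospital_load = -9*testing - 40.
Linear in testing, so extremes are at the endpoints: testing = 1 gives hospital_load = -49; testing = 8 gives hospital_load = -112.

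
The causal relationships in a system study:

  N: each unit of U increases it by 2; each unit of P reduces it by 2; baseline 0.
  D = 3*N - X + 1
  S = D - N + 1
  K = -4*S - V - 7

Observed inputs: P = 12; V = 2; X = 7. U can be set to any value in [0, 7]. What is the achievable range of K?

Substituting into the N equation gives N = 2*U - 24.
Substituting into the D equation gives D = 6*U - 78.
Substituting into the S equation gives S = 4*U - 53.
K becomes -16*U + 203.
Linear in U, so extremes are at the endpoints: U = 0 gives K = 203; U = 7 gives K = 91.

91 to 203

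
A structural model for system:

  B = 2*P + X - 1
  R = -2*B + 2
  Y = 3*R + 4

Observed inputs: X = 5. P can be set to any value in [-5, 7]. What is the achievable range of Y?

-98 to 46

Substituting into the B equation gives B = 2*P + 4.
Substituting into the R equation gives R = -4*P - 6.
Y becomes -12*P - 14.
Linear in P, so extremes are at the endpoints: P = -5 gives Y = 46; P = 7 gives Y = -98.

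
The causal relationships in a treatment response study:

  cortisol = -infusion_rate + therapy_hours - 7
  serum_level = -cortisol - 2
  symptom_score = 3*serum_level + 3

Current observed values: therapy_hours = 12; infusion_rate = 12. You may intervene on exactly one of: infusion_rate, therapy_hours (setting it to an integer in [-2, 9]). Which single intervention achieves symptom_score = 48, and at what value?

set therapy_hours = 2

Intervening on infusion_rate: symptom_score = 3*infusion_rate - 18. Reaching 48 requires infusion_rate = 22, outside [-2, 9].
Intervening on therapy_hours: with other inputs at their observed values, symptom_score = -3*therapy_hours + 54. Solving for 48 gives therapy_hours = 2, within [-2, 9].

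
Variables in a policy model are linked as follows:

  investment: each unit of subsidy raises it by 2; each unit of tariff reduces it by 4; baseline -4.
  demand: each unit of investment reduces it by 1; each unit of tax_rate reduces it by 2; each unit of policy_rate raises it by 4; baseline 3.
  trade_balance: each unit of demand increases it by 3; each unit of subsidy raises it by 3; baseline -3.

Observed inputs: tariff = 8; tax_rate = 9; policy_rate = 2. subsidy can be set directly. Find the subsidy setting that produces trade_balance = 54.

subsidy = 10

Substituting into the investment equation gives investment = 2*subsidy - 36.
Substituting into the demand equation gives demand = -2*subsidy + 29.
Substituting into the trade_balance equation gives trade_balance = -3*subsidy + 84.
Solve -3*subsidy + 84 = 54: subsidy = (54 - 84) / -3 = 10.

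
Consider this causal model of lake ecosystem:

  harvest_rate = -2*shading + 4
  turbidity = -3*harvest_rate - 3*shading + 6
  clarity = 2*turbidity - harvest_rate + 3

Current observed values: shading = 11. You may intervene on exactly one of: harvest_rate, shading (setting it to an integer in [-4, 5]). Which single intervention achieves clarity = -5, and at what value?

set shading = 1

Intervening on harvest_rate: clarity = -7*harvest_rate - 51. Reaching -5 requires harvest_rate = -46/7, not an integer.
Intervening on shading: with other inputs at their observed values, clarity = 8*shading - 13. Solving for -5 gives shading = 1, within [-4, 5].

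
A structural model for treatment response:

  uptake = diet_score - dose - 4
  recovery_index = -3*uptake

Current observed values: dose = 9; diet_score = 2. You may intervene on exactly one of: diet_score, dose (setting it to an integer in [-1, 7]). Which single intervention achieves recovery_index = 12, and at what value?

set dose = 2

Intervening on diet_score: recovery_index = -3*diet_score + 39. Reaching 12 requires diet_score = 9, outside [-1, 7].
Intervening on dose: with other inputs at their observed values, recovery_index = 3*dose + 6. Solving for 12 gives dose = 2, within [-1, 7].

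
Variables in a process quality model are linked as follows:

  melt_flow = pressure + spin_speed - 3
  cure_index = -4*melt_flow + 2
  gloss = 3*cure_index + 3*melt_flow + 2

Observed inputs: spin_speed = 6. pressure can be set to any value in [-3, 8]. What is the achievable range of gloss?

Substituting into the melt_flow equation gives melt_flow = pressure + 3.
Substituting into the cure_index equation gives cure_index = -4*pressure - 10.
Substituting into the gloss equation gives gloss = -9*pressure - 19.
Linear in pressure, so extremes are at the endpoints: pressure = -3 gives gloss = 8; pressure = 8 gives gloss = -91.

-91 to 8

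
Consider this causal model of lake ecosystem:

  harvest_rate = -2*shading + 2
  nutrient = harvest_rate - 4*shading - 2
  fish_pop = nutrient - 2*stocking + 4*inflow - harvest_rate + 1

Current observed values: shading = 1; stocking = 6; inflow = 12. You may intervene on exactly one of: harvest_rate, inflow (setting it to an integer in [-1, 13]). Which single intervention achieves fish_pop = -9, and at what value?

set inflow = 2

Intervening on harvest_rate: the paths from harvest_rate to fish_pop cancel (net effect zero), leaving fish_pop = 31; -9 is unreachable this way.
Intervening on inflow: with other inputs at their observed values, fish_pop = 4*inflow - 17. Solving for -9 gives inflow = 2, within [-1, 13].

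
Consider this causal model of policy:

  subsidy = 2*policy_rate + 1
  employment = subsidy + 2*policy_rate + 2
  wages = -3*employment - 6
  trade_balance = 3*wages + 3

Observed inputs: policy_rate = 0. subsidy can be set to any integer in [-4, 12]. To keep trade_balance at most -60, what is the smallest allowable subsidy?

subsidy = 3

Intervening on subsidy fixes its value directly, overriding its dependence on policy_rate.
Substituting into the employment equation gives employment = subsidy + 2.
Substituting into the wages equation gives wages = -3*subsidy - 12.
Substituting into the trade_balance equation gives trade_balance = -9*subsidy - 33.
Require -9*subsidy - 33 ≤ -60, so subsidy ≥ 3.
The smallest integer in [-4, 12] satisfying this is 3.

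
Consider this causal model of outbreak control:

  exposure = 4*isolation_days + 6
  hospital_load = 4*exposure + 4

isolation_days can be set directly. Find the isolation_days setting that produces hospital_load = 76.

Substituting into the hospital_load equation gives hospital_load = 16*isolation_days + 28.
Solve 16*isolation_days + 28 = 76: isolation_days = (76 - 28) / 16 = 3.

isolation_days = 3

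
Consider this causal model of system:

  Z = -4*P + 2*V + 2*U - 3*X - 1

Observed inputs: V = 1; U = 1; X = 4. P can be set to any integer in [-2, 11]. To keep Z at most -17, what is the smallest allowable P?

P = 2

Substituting into the Z equation gives Z = -4*P - 9.
Require -4*P - 9 ≤ -17, so P ≥ 2.
The smallest integer in [-2, 11] satisfying this is 2.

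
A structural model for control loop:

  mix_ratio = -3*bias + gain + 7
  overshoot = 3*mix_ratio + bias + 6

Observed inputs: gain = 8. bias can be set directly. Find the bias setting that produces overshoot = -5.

Substituting into the mix_ratio equation gives mix_ratio = -3*bias + 15.
Substituting into the overshoot equation gives overshoot = -8*bias + 51.
Solve -8*bias + 51 = -5: bias = (-5 - 51) / -8 = 7.

bias = 7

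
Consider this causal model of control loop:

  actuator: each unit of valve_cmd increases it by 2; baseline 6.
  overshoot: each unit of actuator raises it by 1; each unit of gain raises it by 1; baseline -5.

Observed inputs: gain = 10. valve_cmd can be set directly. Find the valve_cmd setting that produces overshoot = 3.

valve_cmd = -4

Substituting into the overshoot equation gives overshoot = 2*valve_cmd + 11.
Solve 2*valve_cmd + 11 = 3: valve_cmd = (3 - 11) / 2 = -4.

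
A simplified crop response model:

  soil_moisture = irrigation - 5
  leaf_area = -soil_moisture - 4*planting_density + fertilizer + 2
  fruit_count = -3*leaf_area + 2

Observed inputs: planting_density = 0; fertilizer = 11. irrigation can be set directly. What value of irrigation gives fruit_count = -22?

irrigation = 10

Substituting into the leaf_area equation gives leaf_area = -irrigation + 18.
This gives fruit_count = 3*irrigation - 52.
Solve 3*irrigation - 52 = -22: irrigation = (-22 + 52) / 3 = 10.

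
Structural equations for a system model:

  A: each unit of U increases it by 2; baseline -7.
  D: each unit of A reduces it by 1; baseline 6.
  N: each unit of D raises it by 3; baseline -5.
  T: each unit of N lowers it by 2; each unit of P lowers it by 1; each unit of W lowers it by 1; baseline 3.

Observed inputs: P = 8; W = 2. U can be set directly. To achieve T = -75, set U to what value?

U = 0

Substituting into the D equation gives D = -2*U + 13.
Substituting into the N equation gives N = -6*U + 34.
Substituting into the T equation gives T = 12*U - 75.
Solve 12*U - 75 = -75: U = (-75 + 75) / 12 = 0.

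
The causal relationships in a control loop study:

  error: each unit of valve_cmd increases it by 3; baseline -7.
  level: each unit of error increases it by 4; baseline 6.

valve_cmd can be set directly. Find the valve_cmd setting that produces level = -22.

Substituting into the level equation gives level = 12*valve_cmd - 22.
Solve 12*valve_cmd - 22 = -22: valve_cmd = (-22 + 22) / 12 = 0.

valve_cmd = 0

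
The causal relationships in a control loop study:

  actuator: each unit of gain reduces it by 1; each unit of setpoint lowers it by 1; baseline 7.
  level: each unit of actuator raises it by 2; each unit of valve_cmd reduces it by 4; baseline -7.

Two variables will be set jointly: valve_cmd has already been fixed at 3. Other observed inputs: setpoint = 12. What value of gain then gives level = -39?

With valve_cmd held at 3:
Substituting into the actuator equation gives actuator = -gain - 5.
Substituting into the level equation gives level = -2*gain - 29.
Solve -2*gain - 29 = -39: gain = (-39 + 29) / -2 = 5.

gain = 5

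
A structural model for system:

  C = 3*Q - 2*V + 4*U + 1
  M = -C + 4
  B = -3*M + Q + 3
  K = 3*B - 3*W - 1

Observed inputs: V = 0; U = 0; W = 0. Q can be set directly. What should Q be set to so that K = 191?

Substituting into the C equation gives C = 3*Q + 1.
Substituting into the M equation gives M = -3*Q + 3.
B becomes 10*Q - 6.
Substituting into the K equation gives K = 30*Q - 19.
Solve 30*Q - 19 = 191: Q = (191 + 19) / 30 = 7.

Q = 7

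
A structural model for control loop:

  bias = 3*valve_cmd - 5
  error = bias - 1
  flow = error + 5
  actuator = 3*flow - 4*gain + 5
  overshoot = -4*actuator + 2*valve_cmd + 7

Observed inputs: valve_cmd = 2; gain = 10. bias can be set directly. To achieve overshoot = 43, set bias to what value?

bias = 5

Intervening on bias fixes its value directly, overriding its dependence on valve_cmd.
Substituting into the flow equation gives flow = bias + 4.
Substituting into the actuator equation gives actuator = 3*bias - 23.
This gives overshoot = -12*bias + 103.
Solve -12*bias + 103 = 43: bias = (43 - 103) / -12 = 5.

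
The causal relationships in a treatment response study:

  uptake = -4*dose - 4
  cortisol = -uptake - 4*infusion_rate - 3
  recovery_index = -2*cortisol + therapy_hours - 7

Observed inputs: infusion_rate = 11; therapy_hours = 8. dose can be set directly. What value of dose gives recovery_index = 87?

dose = 0

Substituting into the cortisol equation gives cortisol = 4*dose - 43.
So recovery_index = -8*dose + 87.
Solve -8*dose + 87 = 87: dose = (87 - 87) / -8 = 0.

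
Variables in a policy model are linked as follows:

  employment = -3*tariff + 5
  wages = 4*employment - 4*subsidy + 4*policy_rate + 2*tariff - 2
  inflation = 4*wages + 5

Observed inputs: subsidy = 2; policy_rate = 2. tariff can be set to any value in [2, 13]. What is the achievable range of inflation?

Substituting into the wages equation gives wages = -10*tariff + 18.
Substituting into the inflation equation gives inflation = -40*tariff + 77.
Linear in tariff, so extremes are at the endpoints: tariff = 2 gives inflation = -3; tariff = 13 gives inflation = -443.

-443 to -3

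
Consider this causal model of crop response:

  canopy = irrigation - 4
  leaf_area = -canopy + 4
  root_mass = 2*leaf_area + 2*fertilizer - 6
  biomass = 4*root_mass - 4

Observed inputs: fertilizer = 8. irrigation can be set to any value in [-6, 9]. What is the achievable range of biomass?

28 to 148

Substituting into the leaf_area equation gives leaf_area = -irrigation + 8.
So root_mass = -2*irrigation + 26.
This gives biomass = -8*irrigation + 100.
Linear in irrigation, so extremes are at the endpoints: irrigation = -6 gives biomass = 148; irrigation = 9 gives biomass = 28.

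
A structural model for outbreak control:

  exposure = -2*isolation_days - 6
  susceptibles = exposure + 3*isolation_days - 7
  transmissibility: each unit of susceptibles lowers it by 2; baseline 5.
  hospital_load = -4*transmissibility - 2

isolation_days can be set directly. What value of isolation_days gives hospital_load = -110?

Substituting into the susceptibles equation gives susceptibles = isolation_days - 13.
transmissibility becomes -2*isolation_days + 31.
This gives hospital_load = 8*isolation_days - 126.
Solve 8*isolation_days - 126 = -110: isolation_days = (-110 + 126) / 8 = 2.

isolation_days = 2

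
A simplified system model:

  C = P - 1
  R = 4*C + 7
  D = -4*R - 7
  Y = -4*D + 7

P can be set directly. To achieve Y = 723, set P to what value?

P = 10

Substituting into the R equation gives R = 4*P + 3.
Substituting into the D equation gives D = -16*P - 19.
Y becomes 64*P + 83.
Solve 64*P + 83 = 723: P = (723 - 83) / 64 = 10.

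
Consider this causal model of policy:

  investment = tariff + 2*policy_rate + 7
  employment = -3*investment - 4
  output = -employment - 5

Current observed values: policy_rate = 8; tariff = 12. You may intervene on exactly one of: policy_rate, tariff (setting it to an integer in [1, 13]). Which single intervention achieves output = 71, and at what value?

set tariff = 1

Intervening on policy_rate: output = 6*policy_rate + 56. Reaching 71 requires policy_rate = 5/2, not an integer.
Intervening on tariff: with other inputs at their observed values, output = 3*tariff + 68. Solving for 71 gives tariff = 1, within [1, 13].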